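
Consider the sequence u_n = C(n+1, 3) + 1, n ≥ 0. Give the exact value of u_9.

C(10, 3) = 120, so u_9 = 121.

121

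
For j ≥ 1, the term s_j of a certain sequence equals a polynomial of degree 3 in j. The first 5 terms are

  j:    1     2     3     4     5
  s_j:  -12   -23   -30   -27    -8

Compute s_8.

1st diffs: -11, -7, 3, 19.
2nd diffs: 4, 10, 16.
3rd diffs: 6, 6 (constant).
Newton forward-difference form: s_j = -12 + (-11)·C(j-1,1) + 4·C(j-1,2) + 6·C(j-1,3).
At j = 8: j-1 = 7, so s_8 = -12 - 77 + 84 + 210 = 205.

205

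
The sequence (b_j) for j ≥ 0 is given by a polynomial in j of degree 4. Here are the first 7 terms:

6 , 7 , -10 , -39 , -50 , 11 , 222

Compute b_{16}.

1st diffs: 1, -17, -29, -11, 61, 211.
2nd diffs: -18, -12, 18, 72, 150.
3rd diffs: 6, 30, 54, 78.
4th diffs: 24, 24, 24 (constant).
Newton forward-difference form: b_j = 6 + 1·C(j,1) + (-18)·C(j,2) + 6·C(j,3) + 24·C(j,4).
At j = 16: j = 16, so b_{16} = 6 + 16 - 2160 + 3360 + 43680 = 44902.

44902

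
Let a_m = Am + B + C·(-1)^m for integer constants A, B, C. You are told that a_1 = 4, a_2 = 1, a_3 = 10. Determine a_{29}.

At m = 1, 2, 3: A + B - C = 4; 2A + B + C = 1; 3A + B - C = 10.
Subtracting the first from the second: A + 2C = -3.
Subtracting the second from the third: A - 2C = 9.
Solving: C = -3, A = 3, then B = -2.
Therefore a_{29} = 87 + (-2) + (-3)·(-1) = 88.

88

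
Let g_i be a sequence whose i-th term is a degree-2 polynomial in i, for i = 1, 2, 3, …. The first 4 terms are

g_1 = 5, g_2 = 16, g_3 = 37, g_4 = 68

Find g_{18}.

1552

1st diffs: 11, 21, 31.
2nd diffs: 10, 10 (constant).
Newton forward-difference form: g_i = 5 + 11·C(i-1,1) + 10·C(i-1,2).
At i = 18: i-1 = 17, so g_{18} = 5 + 187 + 1360 = 1552.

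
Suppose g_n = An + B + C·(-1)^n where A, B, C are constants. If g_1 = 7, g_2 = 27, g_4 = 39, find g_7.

43

At n = 1, 2, 4: A + B - C = 7; 2A + B + C = 27; 4A + B + C = 39.
Subtracting the first from the second: A + 2C = 20.
Subtracting the second from the third: 2A = 12.
Solving: C = 7, A = 6, then B = 8.
So g_n = 6·n + 8 + 7·(-1)^n; at n=7 this is 43.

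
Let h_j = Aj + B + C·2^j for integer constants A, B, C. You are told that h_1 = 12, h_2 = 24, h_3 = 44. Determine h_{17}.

524356

The three given values yield: A + B + 2C = 12; 2A + B + 4C = 24; 3A + B + 8C = 44.
Subtracting the first from the second: A + 2C = 12.
Subtracting the second from the third: A + 4C = 20.
Solving: C = 4, A = 4, then B = 0.
Therefore h_{17} = 68 + 0 + 4·131072 = 524356.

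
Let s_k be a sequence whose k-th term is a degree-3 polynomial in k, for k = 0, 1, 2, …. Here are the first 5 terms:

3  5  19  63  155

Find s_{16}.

11555

1st diffs: 2, 14, 44, 92.
2nd diffs: 12, 30, 48.
3rd diffs: 18, 18 (constant).
Newton forward-difference form: s_k = 3 + 2·C(k,1) + 12·C(k,2) + 18·C(k,3).
At k = 16: k = 16, so s_{16} = 3 + 32 + 1440 + 10080 = 11555.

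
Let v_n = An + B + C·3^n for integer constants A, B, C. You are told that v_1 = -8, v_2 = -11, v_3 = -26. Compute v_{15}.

The three given values yield: A + B + 3C = -8; 2A + B + 9C = -11; 3A + B + 27C = -26.
Subtracting the first from the second: A + 6C = -3.
Subtracting the second from the third: A + 18C = -15.
Solving: C = -1, A = 3, then B = -8.
Therefore v_{15} = 45 + (-8) + (-1)·14348907 = -14348870.

-14348870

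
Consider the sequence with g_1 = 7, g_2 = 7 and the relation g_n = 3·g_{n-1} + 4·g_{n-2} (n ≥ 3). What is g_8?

Iterate the recurrence:
g_3 = 49, g_4 = 175, g_5 = 721, g_6 = 2863, g_7 = 11473, g_8 = 45871.
(Characteristic roots are 4 and -1.)

45871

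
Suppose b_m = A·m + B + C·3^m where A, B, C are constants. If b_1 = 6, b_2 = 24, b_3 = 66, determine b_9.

39414

At m = 1, 2, 3: A + B + 3C = 6; 2A + B + 9C = 24; 3A + B + 27C = 66.
Subtracting the first from the second: A + 6C = 18.
Subtracting the second from the third: A + 18C = 42.
Solving: C = 2, A = 6, then B = -6.
Hence b_9 = 6·9 + (-6) + 2·19683 = 39414.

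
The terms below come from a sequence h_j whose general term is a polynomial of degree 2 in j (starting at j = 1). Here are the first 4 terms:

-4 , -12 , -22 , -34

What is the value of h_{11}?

-174

1st diffs: -8, -10, -12.
2nd diffs: -2, -2 (constant).
Newton forward-difference form: h_j = -4 + (-8)·C(j-1,1) + (-2)·C(j-1,2).
At j = 11: j-1 = 10, so h_{11} = -4 - 80 - 90 = -174.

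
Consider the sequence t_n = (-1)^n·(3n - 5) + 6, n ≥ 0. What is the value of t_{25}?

-64

(-1)^25 = -1; 3n - 5 at n=25 is 70; so t_{25} = -64.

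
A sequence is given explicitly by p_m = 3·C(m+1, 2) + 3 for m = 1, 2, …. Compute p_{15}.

363

C(16, 2) = 120, so p_{15} = 363.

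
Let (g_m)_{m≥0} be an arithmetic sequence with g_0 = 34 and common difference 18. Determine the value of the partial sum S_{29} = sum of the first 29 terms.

g_m = 34 + (m - 0)·18.
g_{28} = 538; S = 29·(34 + 538)/2 = 8294.

8294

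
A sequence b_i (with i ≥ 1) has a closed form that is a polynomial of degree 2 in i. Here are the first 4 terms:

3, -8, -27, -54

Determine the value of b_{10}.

1st diffs: -11, -19, -27.
2nd diffs: -8, -8 (constant).
Newton forward-difference form: b_i = 3 + (-11)·C(i-1,1) + (-8)·C(i-1,2).
At i = 10: i-1 = 9, so b_{10} = 3 - 99 - 288 = -384.

-384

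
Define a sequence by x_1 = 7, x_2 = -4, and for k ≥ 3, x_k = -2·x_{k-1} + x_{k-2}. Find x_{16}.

-1345574

Step forward from the initial values:
x_3 = 15;  x_4 = -34;  x_5 = 83;  …;  x_{13} = 95627;  x_{14} = -230864;  x_{15} = 557355;  x_{16} = -1345574.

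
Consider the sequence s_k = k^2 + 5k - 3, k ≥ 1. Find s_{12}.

201

s_{12} = 1·12^2 + 5·12 - 3 = 201.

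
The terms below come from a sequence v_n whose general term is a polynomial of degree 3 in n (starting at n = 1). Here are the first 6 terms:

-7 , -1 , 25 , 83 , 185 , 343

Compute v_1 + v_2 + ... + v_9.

3345

1st diffs: 6, 26, 58, 102, 158.
2nd diffs: 20, 32, 44, 56.
3rd diffs: 12, 12, 12 (constant).
Newton forward-difference form: v_n = -7 + 6·C(n-1,1) + 20·C(n-1,2) + 12·C(n-1,3).
Continuing: 569, 875, 1273.
Summing n = 1..9 (9 terms) gives 3345.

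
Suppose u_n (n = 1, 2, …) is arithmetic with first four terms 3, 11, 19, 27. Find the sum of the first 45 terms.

8055

Common difference d = 8.
u_n = 3 + (n - 1)·8.
u_{45} = 355; S = 45·(3 + 355)/2 = 8055.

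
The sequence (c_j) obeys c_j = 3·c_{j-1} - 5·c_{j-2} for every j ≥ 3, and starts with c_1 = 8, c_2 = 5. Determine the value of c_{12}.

-61225

c_3 = -25, c_4 = -100, c_5 = -175, c_6 = -25, c_7 = 800, c_8 = 2525, c_9 = 3575, c_{10} = -1900, c_{11} = -23575, c_{12} = -61225.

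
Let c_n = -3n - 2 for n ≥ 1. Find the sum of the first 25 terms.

Over n = 1..25: Σn = 325.
Total = (-3)·325 + (-2)·25 = -1025.

-1025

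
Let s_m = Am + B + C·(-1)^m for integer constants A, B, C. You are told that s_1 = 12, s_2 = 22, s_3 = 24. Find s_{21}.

132

The three given values yield: A + B - C = 12; 2A + B + C = 22; 3A + B - C = 24.
Subtracting the first from the second: A + 2C = 10.
Subtracting the second from the third: A - 2C = 2.
Solving: C = 2, A = 6, then B = 8.
Therefore s_{21} = 126 + 8 + 2·(-1) = 132.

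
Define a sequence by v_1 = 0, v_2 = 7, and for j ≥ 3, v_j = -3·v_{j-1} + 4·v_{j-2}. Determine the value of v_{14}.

Compute successive terms:
v_3 = -21, v_4 = 91, v_5 = -357, …, v_{11} = -1468005, v_{12} = 5872027, v_{13} = -23488101, v_{14} = 93952411.
(Characteristic roots are 1 and -4.)

93952411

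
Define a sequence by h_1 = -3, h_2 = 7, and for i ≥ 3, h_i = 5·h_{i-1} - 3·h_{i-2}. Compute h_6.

Applying the relation repeatedly:
h_3 = 44; h_4 = 199; h_5 = 863; h_6 = 3718.

3718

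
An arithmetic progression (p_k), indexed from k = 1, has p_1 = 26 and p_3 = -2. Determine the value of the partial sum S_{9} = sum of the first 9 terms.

Common difference d = (-2 - 26) / (3 - 1) = -14.
p_k = 26 + (k - 1)·(-14).
p_9 = -86; S = 9·(26 + (-86))/2 = -270.

-270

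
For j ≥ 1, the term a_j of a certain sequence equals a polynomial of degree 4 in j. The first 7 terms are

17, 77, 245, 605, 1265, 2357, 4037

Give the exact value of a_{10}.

1st diffs: 60, 168, 360, 660, 1092, 1680.
2nd diffs: 108, 192, 300, 432, 588.
3rd diffs: 84, 108, 132, 156.
4th diffs: 24, 24, 24 (constant).
So a_j = j^4 + 4j^3 + 5j^2 + 2j + 5.
Evaluating at j = 10 gives a_{10} = 14525.

14525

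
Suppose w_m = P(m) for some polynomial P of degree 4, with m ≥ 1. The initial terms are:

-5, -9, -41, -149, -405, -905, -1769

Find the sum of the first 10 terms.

1st diffs: -4, -32, -108, -256, -500, -864.
2nd diffs: -28, -76, -148, -244, -364.
3rd diffs: -48, -72, -96, -120.
4th diffs: -24, -24, -24 (constant).
Newton forward-difference form: w_m = -5 + (-4)·C(m-1,1) + (-28)·C(m-1,2) + (-48)·C(m-1,3) + (-24)·C(m-1,4).
Continuing: -3141, -5189, -8105.
Summing m = 1..10 (10 terms) gives -19718.

-19718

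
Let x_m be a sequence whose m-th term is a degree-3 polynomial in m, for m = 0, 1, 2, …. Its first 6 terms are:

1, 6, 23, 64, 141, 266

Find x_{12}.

1st diffs: 5, 17, 41, 77, 125.
2nd diffs: 12, 24, 36, 48.
3rd diffs: 12, 12, 12 (constant).
Newton forward-difference form: x_m = 1 + 5·C(m,1) + 12·C(m,2) + 12·C(m,3).
At m = 12: m = 12, so x_{12} = 1 + 60 + 792 + 2640 = 3493.

3493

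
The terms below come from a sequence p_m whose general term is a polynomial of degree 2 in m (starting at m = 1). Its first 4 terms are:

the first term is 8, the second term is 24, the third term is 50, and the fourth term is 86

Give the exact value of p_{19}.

1826

1st diffs: 16, 26, 36.
2nd diffs: 10, 10 (constant).
So p_m = 5m^2 + m + 2.
Evaluating at m = 19 gives p_{19} = 1826.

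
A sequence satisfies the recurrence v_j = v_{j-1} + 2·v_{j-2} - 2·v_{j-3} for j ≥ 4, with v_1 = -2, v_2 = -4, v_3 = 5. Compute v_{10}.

71

v_4 = 1; v_5 = 19; v_6 = 11; v_7 = 47; v_8 = 31; v_9 = 103; v_{10} = 71.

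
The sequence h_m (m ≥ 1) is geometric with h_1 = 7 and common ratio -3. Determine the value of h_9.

h_m = 7·(-3)^(m-1).
h_9 = 7·(-3)^8 = 45927.

45927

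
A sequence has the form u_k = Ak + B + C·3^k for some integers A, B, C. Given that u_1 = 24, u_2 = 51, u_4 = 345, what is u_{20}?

Write the equations: A + B + 3C = 24; 2A + B + 9C = 51; 4A + B + 81C = 345.
Subtracting the first from the second: A + 6C = 27.
Subtracting the second from the third: 2A + 72C = 294.
Solving: C = 4, A = 3, then B = 9.
So u_k = 3·k + 9 + 4·3^k; at k=20 this is 13947137673.

13947137673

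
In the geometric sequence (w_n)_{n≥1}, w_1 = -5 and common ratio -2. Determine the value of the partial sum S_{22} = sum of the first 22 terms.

6990505

w_n = (-5)·(-2)^(n-1).
S = (-5)·((-2)^22 - 1)/(-2 - 1) = (-5)·(4194304 - 1)/(-3) = 6990505.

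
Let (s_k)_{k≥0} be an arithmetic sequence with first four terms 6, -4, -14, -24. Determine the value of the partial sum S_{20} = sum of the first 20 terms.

Common difference d = -10.
s_k = 6 + (k - 0)·(-10).
s_{19} = -184; S = 20·(6 + (-184))/2 = -1780.

-1780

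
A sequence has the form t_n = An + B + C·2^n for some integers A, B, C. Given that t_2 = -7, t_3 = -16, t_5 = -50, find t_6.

Plug in n = 2, 3, 5: 2A + B + 4C = -7; 3A + B + 8C = -16; 5A + B + 32C = -50.
Subtracting the first from the second: A + 4C = -9.
Subtracting the second from the third: 2A + 24C = -34.
Solving: C = -1, A = -5, then B = 7.
Therefore t_6 = -30 + 7 + (-1)·64 = -87.

-87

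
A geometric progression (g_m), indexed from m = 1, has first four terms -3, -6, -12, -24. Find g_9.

-768

Common ratio r = 2.
g_m = (-3)·2^(m-1).
g_9 = (-3)·2^8 = -768.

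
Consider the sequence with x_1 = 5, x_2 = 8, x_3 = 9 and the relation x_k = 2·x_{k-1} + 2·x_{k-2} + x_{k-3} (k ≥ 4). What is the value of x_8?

Step forward from the initial values:
x_4 = 39, x_5 = 104, x_6 = 295, x_7 = 837, x_8 = 2368.

2368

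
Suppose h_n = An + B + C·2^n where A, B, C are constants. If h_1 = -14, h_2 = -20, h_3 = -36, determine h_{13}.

The three given values yield: A + B + 2C = -14; 2A + B + 4C = -20; 3A + B + 8C = -36.
Subtracting the first from the second: A + 2C = -6.
Subtracting the second from the third: A + 4C = -16.
Solving: C = -5, A = 4, then B = -8.
Therefore h_{13} = 52 + (-8) + (-5)·8192 = -40916.

-40916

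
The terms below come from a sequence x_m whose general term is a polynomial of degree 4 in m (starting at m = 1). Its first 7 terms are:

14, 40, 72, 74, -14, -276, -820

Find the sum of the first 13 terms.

1st diffs: 26, 32, 2, -88, -262, -544.
2nd diffs: 6, -30, -90, -174, -282.
3rd diffs: -36, -60, -84, -108.
4th diffs: -24, -24, -24 (constant).
Newton forward-difference form: x_m = 14 + 26·C(m-1,1) + 6·C(m-1,2) + (-36)·C(m-1,3) + (-24)·C(m-1,4).
Continuing: …, -1778, -3306, -5584, -8816, …, x_{13} = -19078.
Summing m = 1..13 (13 terms) gives -52702.

-52702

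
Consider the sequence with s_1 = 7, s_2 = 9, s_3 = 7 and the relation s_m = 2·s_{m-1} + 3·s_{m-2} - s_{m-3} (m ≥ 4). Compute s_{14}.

Applying the relation repeatedly:
s_4 = 34; s_5 = 80; s_6 = 255; …; s_{11} = 52042; s_{12} = 151624; s_{13} = 441485; s_{14} = 1285800.

1285800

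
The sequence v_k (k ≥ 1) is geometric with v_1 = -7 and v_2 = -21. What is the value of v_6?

Common ratio r = 3.
v_k = (-7)·3^(k-1).
v_6 = (-7)·3^5 = -1701.

-1701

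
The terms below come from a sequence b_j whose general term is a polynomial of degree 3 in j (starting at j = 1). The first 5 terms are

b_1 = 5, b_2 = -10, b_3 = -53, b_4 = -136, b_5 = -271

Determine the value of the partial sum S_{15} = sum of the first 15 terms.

1st diffs: -15, -43, -83, -135.
2nd diffs: -28, -40, -52.
3rd diffs: -12, -12 (constant).
Newton forward-difference form: b_j = 5 + (-15)·C(j-1,1) + (-28)·C(j-1,2) + (-12)·C(j-1,3).
Continuing: …, -470, -745, -1108, -1571, …, b_{15} = -7121.
Summing j = 1..15 (15 terms) gives -30620.

-30620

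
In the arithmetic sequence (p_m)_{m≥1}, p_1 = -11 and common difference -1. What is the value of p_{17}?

-27

p_m = -11 + (m - 1)·(-1).
p_{17} = -11 + 16·(-1) = -27.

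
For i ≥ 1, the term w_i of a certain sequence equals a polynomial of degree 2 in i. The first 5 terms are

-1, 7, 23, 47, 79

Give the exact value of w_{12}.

527

1st diffs: 8, 16, 24, 32.
2nd diffs: 8, 8, 8 (constant).
Newton forward-difference form: w_i = -1 + 8·C(i-1,1) + 8·C(i-1,2).
At i = 12: i-1 = 11, so w_{12} = -1 + 88 + 440 = 527.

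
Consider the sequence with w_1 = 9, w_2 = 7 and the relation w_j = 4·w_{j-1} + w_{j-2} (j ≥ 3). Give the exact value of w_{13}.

Applying the relation repeatedly:
w_3 = 37  w_4 = 155  w_5 = 657  …  w_{10} = 896119  w_{11} = 3796021  w_{12} = 16080203  w_{13} = 68116833.

68116833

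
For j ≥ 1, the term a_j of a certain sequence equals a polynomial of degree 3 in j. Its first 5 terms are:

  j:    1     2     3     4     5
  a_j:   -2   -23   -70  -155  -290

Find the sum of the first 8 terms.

1st diffs: -21, -47, -85, -135.
2nd diffs: -26, -38, -50.
3rd diffs: -12, -12 (constant).
So a_j = -2j^3 - j^2 - 4j + 5.
Continuing: -487, -758, -1115.
Summing j = 1..8 (8 terms) gives -2900.

-2900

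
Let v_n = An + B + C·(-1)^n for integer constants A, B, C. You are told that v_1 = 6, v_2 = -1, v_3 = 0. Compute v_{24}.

The three given values yield: A + B - C = 6; 2A + B + C = -1; 3A + B - C = 0.
Subtracting the first from the second: A + 2C = -7.
Subtracting the second from the third: A - 2C = 1.
Solving: C = -2, A = -3, then B = 7.
Therefore v_{24} = -72 + 7 + (-2)·1 = -67.

-67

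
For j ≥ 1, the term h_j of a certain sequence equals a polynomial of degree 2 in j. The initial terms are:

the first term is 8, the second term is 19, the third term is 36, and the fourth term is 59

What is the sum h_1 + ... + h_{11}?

1st diffs: 11, 17, 23.
2nd diffs: 6, 6 (constant).
Newton forward-difference form: h_j = 8 + 11·C(j-1,1) + 6·C(j-1,2).
Continuing: …, 88, 123, 164, 211, …, h_{11} = 388.
Summing j = 1..11 (11 terms) gives 1683.

1683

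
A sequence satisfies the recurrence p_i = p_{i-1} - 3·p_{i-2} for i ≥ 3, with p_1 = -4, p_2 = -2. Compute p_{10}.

-272

Iterate the recurrence:
p_3 = 10;  p_4 = 16;  p_5 = -14;  p_6 = -62;  p_7 = -20;  p_8 = 166;  p_9 = 226;  p_{10} = -272.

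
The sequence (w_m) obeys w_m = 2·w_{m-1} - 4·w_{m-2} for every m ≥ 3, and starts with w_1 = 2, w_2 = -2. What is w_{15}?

Compute successive terms:
w_3 = -12, w_4 = -16, w_5 = 16, …, w_{12} = 6144, w_{13} = 8192, w_{14} = -8192, w_{15} = -49152.

-49152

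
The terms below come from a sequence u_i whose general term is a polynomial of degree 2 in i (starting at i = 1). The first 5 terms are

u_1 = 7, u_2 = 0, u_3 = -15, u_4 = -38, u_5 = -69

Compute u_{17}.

1st diffs: -7, -15, -23, -31.
2nd diffs: -8, -8, -8 (constant).
So u_i = -4i^2 + 5i + 6.
Evaluating at i = 17 gives u_{17} = -1065.

-1065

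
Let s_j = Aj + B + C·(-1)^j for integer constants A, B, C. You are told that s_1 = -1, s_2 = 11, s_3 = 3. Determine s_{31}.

59

At j = 1, 2, 3: A + B - C = -1; 2A + B + C = 11; 3A + B - C = 3.
Subtracting the first from the second: A + 2C = 12.
Subtracting the second from the third: A - 2C = -8.
Solving: C = 5, A = 2, then B = 2.
So s_j = 2·j + 2 + 5·(-1)^j; at j=31 this is 59.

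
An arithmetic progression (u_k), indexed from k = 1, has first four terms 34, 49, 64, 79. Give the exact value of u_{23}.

364

Common difference d = 15.
u_k = 34 + (k - 1)·15.
u_{23} = 34 + 22·15 = 364.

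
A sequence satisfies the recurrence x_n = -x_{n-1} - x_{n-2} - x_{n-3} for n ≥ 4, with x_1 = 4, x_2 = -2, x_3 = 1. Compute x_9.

4

Applying the relation repeatedly:
x_4 = -3  x_5 = 4  x_6 = -2  x_7 = 1  x_8 = -3  x_9 = 4.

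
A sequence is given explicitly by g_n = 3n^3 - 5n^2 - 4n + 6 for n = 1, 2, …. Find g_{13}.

5700

g_{13} = 3·13^3 - 5·13^2 - 4·13 + 6 = 5700.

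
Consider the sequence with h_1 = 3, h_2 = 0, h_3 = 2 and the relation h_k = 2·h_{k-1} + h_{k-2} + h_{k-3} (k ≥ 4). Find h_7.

105

Compute successive terms:
h_4 = 7;  h_5 = 16;  h_6 = 41;  h_7 = 105.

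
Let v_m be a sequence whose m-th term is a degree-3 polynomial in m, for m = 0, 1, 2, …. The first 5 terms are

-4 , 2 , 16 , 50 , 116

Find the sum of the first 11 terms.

5566

1st diffs: 6, 14, 34, 66.
2nd diffs: 8, 20, 32.
3rd diffs: 12, 12 (constant).
So v_m = 2m^3 - 2m^2 + 6m - 4.
Continuing: …, 226, 392, 626, 940, …, v_{10} = 1856.
Summing m = 0..10 (11 terms) gives 5566.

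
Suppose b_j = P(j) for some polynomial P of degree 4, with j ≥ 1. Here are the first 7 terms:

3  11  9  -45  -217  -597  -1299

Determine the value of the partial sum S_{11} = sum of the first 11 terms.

-26125

1st diffs: 8, -2, -54, -172, -380, -702.
2nd diffs: -10, -52, -118, -208, -322.
3rd diffs: -42, -66, -90, -114.
4th diffs: -24, -24, -24 (constant).
So b_j = -j^4 + 3j^3 + 2j^2 - 4j + 3.
Continuing: -2461, -4245, -6837, -10447.
Summing j = 1..11 (11 terms) gives -26125.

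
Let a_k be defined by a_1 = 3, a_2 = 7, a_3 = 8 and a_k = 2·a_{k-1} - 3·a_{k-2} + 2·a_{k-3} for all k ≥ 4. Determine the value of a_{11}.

-52

Iterate the recurrence:
a_4 = 1;  a_5 = -8;  a_6 = -3;  a_7 = 20;  a_8 = 33;  a_9 = 0;  a_{10} = -59;  a_{11} = -52.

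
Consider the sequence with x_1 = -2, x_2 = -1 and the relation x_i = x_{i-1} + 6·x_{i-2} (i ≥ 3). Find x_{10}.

x_3 = -13;  x_4 = -19;  x_5 = -97;  x_6 = -211;  x_7 = -793;  x_8 = -2059;  x_9 = -6817;  x_{10} = -19171.
(Characteristic roots are 3 and -2.)

-19171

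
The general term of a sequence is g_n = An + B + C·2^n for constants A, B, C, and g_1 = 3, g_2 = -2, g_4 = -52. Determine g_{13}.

-40887

The three given values yield: A + B + 2C = 3; 2A + B + 4C = -2; 4A + B + 16C = -52.
Subtracting the first from the second: A + 2C = -5.
Subtracting the second from the third: 2A + 12C = -50.
Solving: C = -5, A = 5, then B = 8.
Hence g_{13} = 5·13 + 8 + (-5)·8192 = -40887.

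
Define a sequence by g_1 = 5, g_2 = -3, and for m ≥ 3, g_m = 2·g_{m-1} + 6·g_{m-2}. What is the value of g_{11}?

Compute successive terms:
g_3 = 24, g_4 = 30, g_5 = 204, g_6 = 588, g_7 = 2400, g_8 = 8328, g_9 = 31056, g_{10} = 112080, g_{11} = 410496.

410496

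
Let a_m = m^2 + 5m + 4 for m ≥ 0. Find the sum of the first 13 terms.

1092

Over m = 0..12: Σm = 78, Σm² = 650.
Total = (1)·650 + (5)·78 + (4)·13 = 1092.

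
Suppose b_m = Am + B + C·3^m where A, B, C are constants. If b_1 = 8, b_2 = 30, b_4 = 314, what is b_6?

2902

Plug in m = 1, 2, 4: A + B + 3C = 8; 2A + B + 9C = 30; 4A + B + 81C = 314.
Subtracting the first from the second: A + 6C = 22.
Subtracting the second from the third: 2A + 72C = 284.
Solving: C = 4, A = -2, then B = -2.
Therefore b_6 = -12 + (-2) + 4·729 = 2902.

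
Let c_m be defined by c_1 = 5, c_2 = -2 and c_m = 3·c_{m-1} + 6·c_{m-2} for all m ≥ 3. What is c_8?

25812

c_3 = 24;  c_4 = 60;  c_5 = 324;  c_6 = 1332;  c_7 = 5940;  c_8 = 25812.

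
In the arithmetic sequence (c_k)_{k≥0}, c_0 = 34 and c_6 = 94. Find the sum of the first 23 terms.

Common difference d = (94 - 34) / (6 - 0) = 10.
c_k = 34 + (k - 0)·10.
c_{22} = 254; S = 23·(34 + 254)/2 = 3312.

3312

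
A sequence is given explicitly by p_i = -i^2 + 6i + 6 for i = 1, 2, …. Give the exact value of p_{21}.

p_{21} = -1·21^2 + 6·21 + 6 = -309.

-309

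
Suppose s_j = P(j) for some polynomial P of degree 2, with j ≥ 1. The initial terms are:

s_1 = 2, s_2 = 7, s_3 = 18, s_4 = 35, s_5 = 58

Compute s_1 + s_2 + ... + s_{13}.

1st diffs: 5, 11, 17, 23.
2nd diffs: 6, 6, 6 (constant).
Newton forward-difference form: s_j = 2 + 5·C(j-1,1) + 6·C(j-1,2).
Continuing: …, 87, 122, 163, 210, …, s_{13} = 458.
Summing j = 1..13 (13 terms) gives 2132.

2132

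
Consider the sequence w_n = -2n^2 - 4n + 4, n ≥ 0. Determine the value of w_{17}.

w_{17} = -2·17^2 - 4·17 + 4 = -642.

-642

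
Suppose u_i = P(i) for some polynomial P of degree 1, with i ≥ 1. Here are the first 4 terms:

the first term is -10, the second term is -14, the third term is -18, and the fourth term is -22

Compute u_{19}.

1st diffs: -4, -4, -4 (constant).
So u_i = -4i - 6.
Evaluating at i = 19 gives u_{19} = -82.

-82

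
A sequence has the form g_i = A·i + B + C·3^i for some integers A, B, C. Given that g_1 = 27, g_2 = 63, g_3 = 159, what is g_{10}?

Write the equations: A + B + 3C = 27; 2A + B + 9C = 63; 3A + B + 27C = 159.
Subtracting the first from the second: A + 6C = 36.
Subtracting the second from the third: A + 18C = 96.
Solving: C = 5, A = 6, then B = 6.
Therefore g_{10} = 60 + 6 + 5·59049 = 295311.

295311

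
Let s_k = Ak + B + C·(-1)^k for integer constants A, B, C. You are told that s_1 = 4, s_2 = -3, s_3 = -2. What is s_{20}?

At k = 1, 2, 3: A + B - C = 4; 2A + B + C = -3; 3A + B - C = -2.
Subtracting the first from the second: A + 2C = -7.
Subtracting the second from the third: A - 2C = 1.
Solving: C = -2, A = -3, then B = 5.
Therefore s_{20} = -60 + 5 + (-2)·1 = -57.

-57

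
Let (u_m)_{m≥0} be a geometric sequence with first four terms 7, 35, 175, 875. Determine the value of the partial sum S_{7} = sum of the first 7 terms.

Common ratio r = 5.
u_m = 7·5^(m-0).
S = 7·(5^7 - 1)/(5 - 1) = 7·(78125 - 1)/(4) = 136717.

136717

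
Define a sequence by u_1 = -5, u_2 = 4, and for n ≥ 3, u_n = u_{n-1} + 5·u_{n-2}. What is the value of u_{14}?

-667676

Applying the relation repeatedly:
u_3 = -21;  u_4 = -1;  u_5 = -106;  …;  u_{11} = -32386;  u_{12} = -84291;  u_{13} = -246221;  u_{14} = -667676.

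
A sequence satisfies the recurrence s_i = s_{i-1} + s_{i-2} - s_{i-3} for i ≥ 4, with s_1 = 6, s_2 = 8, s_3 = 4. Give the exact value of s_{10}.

Iterate the recurrence:
s_4 = 6  s_5 = 2  s_6 = 4  s_7 = 0  s_8 = 2  s_9 = -2  s_{10} = 0.

0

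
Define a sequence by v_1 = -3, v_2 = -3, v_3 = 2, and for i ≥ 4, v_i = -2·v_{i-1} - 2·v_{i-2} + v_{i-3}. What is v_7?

Compute successive terms:
v_4 = -1;  v_5 = -5;  v_6 = 14;  v_7 = -19.

-19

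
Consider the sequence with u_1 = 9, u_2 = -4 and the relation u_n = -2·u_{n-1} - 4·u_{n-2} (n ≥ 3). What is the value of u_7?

Applying the relation repeatedly:
u_3 = -28  u_4 = 72  u_5 = -32  u_6 = -224  u_7 = 576.

576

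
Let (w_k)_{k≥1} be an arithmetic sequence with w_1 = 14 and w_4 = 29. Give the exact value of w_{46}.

239

Common difference d = (29 - 14) / (4 - 1) = 5.
w_k = 14 + (k - 1)·5.
w_{46} = 14 + 45·5 = 239.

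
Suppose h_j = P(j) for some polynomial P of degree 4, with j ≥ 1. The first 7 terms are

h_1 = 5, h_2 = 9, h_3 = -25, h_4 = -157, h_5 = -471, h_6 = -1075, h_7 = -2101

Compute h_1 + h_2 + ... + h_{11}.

-36883

1st diffs: 4, -34, -132, -314, -604, -1026.
2nd diffs: -38, -98, -182, -290, -422.
3rd diffs: -60, -84, -108, -132.
4th diffs: -24, -24, -24 (constant).
Newton forward-difference form: h_j = 5 + 4·C(j-1,1) + (-38)·C(j-1,2) + (-60)·C(j-1,3) + (-24)·C(j-1,4).
Continuing: -3705, -6067, -9391, -13905.
Summing j = 1..11 (11 terms) gives -36883.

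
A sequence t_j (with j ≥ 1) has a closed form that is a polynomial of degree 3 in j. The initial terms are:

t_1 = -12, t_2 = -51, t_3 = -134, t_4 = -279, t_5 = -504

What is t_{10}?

-3459

1st diffs: -39, -83, -145, -225.
2nd diffs: -44, -62, -80.
3rd diffs: -18, -18 (constant).
Newton forward-difference form: t_j = -12 + (-39)·C(j-1,1) + (-44)·C(j-1,2) + (-18)·C(j-1,3).
At j = 10: j-1 = 9, so t_{10} = -12 - 351 - 1584 - 1512 = -3459.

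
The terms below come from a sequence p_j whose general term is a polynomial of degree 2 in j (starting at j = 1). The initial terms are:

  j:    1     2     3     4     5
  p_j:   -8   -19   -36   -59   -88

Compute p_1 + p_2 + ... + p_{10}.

1st diffs: -11, -17, -23, -29.
2nd diffs: -6, -6, -6 (constant).
So p_j = -3j^2 - 2j - 3.
Continuing: …, -123, -164, -211, -264, …, p_{10} = -323.
Summing j = 1..10 (10 terms) gives -1295.

-1295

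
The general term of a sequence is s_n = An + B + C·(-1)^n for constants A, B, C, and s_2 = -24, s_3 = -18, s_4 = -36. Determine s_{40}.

Plug in n = 2, 3, 4: 2A + B + C = -24; 3A + B - C = -18; 4A + B + C = -36.
Subtracting the first from the second: A - 2C = 6.
Subtracting the second from the third: A + 2C = -18.
Solving: C = -6, A = -6, then B = -6.
Therefore s_{40} = -240 + (-6) + (-6)·1 = -252.

-252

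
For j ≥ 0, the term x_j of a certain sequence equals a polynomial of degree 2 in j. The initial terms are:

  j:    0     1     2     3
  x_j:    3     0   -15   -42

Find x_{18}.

1st diffs: -3, -15, -27.
2nd diffs: -12, -12 (constant).
Newton forward-difference form: x_j = 3 + (-3)·C(j,1) + (-12)·C(j,2).
At j = 18: j = 18, so x_{18} = 3 - 54 - 1836 = -1887.

-1887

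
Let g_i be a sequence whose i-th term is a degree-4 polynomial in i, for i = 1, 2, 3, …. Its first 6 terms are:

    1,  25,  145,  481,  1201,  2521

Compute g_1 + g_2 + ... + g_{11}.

78947

1st diffs: 24, 120, 336, 720, 1320.
2nd diffs: 96, 216, 384, 600.
3rd diffs: 120, 168, 216.
4th diffs: 48, 48 (constant).
Newton forward-difference form: g_i = 1 + 24·C(i-1,1) + 96·C(i-1,2) + 120·C(i-1,3) + 48·C(i-1,4).
Continuing: …, 4705, 8065, 12961, 19801, …, g_{11} = 29041.
Summing i = 1..11 (11 terms) gives 78947.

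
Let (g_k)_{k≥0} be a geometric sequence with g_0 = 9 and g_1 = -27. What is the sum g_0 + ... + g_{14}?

32285043

Common ratio r = -3.
g_k = 9·(-3)^(k-0).
S = 9·((-3)^15 - 1)/(-3 - 1) = 9·(-14348907 - 1)/(-4) = 32285043.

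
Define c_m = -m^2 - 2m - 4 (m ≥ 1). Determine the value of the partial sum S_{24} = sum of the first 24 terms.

Over m = 1..24: Σm = 300, Σm² = 4900.
Total = (-1)·4900 + (-2)·300 + (-4)·24 = -5596.

-5596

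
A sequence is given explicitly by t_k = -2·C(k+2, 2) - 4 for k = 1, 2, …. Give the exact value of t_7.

-76

C(9, 2) = 36, so t_7 = -76.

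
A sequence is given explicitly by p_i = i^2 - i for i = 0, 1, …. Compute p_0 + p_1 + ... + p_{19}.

Over i = 0..19: Σi = 190, Σi² = 2470.
Total = (1)·2470 + (-1)·190 = 2280.

2280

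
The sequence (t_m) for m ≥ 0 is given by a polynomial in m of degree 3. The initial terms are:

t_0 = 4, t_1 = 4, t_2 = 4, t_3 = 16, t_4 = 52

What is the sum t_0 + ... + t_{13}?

1st diffs: 0, 0, 12, 36.
2nd diffs: 0, 12, 24.
3rd diffs: 12, 12 (constant).
Newton forward-difference form: t_m = 4 + 12·C(m,3).
Continuing: …, 124, 244, 424, 676, …, t_{13} = 3436.
Summing m = 0..13 (14 terms) gives 12068.

12068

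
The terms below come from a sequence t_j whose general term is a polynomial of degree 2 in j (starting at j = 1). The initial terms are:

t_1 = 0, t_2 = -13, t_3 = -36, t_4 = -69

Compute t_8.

-301

1st diffs: -13, -23, -33.
2nd diffs: -10, -10 (constant).
So t_j = -5j^2 + 2j + 3.
Evaluating at j = 8 gives t_8 = -301.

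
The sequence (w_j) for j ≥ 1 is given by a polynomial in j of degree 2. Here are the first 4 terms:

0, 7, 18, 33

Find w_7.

102

1st diffs: 7, 11, 15.
2nd diffs: 4, 4 (constant).
So w_j = 2j^2 + j - 3.
Evaluating at j = 7 gives w_7 = 102.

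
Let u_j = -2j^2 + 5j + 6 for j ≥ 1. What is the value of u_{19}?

u_{19} = -2·19^2 + 5·19 + 6 = -621.

-621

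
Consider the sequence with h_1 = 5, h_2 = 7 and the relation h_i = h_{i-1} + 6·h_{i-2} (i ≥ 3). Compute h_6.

Step forward from the initial values:
h_3 = 37;  h_4 = 79;  h_5 = 301;  h_6 = 775.
(Characteristic roots are 3 and -2.)

775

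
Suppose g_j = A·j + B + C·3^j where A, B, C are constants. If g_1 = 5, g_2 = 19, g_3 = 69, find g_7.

6533

Write the equations: A + B + 3C = 5; 2A + B + 9C = 19; 3A + B + 27C = 69.
Subtracting the first from the second: A + 6C = 14.
Subtracting the second from the third: A + 18C = 50.
Solving: C = 3, A = -4, then B = 0.
Therefore g_7 = -28 + 0 + 3·2187 = 6533.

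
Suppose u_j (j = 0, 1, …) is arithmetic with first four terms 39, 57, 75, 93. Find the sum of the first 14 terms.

Common difference d = 18.
u_j = 39 + (j - 0)·18.
u_{13} = 273; S = 14·(39 + 273)/2 = 2184.

2184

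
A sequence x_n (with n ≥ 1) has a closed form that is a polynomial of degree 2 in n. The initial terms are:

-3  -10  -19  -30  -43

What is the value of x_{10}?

-138

1st diffs: -7, -9, -11, -13.
2nd diffs: -2, -2, -2 (constant).
Newton forward-difference form: x_n = -3 + (-7)·C(n-1,1) + (-2)·C(n-1,2).
At n = 10: n-1 = 9, so x_{10} = -3 - 63 - 72 = -138.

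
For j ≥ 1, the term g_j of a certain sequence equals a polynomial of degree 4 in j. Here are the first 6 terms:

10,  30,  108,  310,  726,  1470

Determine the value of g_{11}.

15780

1st diffs: 20, 78, 202, 416, 744.
2nd diffs: 58, 124, 214, 328.
3rd diffs: 66, 90, 114.
4th diffs: 24, 24 (constant).
Newton forward-difference form: g_j = 10 + 20·C(j-1,1) + 58·C(j-1,2) + 66·C(j-1,3) + 24·C(j-1,4).
At j = 11: j-1 = 10, so g_{11} = 10 + 200 + 2610 + 7920 + 5040 = 15780.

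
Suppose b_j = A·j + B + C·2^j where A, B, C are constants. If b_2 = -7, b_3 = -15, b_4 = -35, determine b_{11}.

Plug in j = 2, 3, 4: 2A + B + 4C = -7; 3A + B + 8C = -15; 4A + B + 16C = -35.
Subtracting the first from the second: A + 4C = -8.
Subtracting the second from the third: A + 8C = -20.
Solving: C = -3, A = 4, then B = -3.
Therefore b_{11} = 44 + (-3) + (-3)·2048 = -6103.

-6103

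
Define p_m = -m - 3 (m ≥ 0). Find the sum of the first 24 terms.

-348

Over m = 0..23: Σm = 276.
Total = (-1)·276 + (-3)·24 = -348.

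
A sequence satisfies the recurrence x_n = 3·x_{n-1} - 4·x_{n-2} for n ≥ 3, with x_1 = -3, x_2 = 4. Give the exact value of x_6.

Iterate the recurrence:
x_3 = 24  x_4 = 56  x_5 = 72  x_6 = -8.

-8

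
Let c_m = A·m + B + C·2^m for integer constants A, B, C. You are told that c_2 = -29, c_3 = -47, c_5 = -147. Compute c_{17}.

Plug in m = 2, 3, 5: 2A + B + 4C = -29; 3A + B + 8C = -47; 5A + B + 32C = -147.
Subtracting the first from the second: A + 4C = -18.
Subtracting the second from the third: 2A + 24C = -100.
Solving: C = -4, A = -2, then B = -9.
Hence c_{17} = -2·17 + (-9) + (-4)·131072 = -524331.

-524331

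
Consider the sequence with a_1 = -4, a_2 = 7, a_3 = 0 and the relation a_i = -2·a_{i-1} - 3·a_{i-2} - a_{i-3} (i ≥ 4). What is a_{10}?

Step forward from the initial values:
a_4 = -17; a_5 = 27; a_6 = -3; a_7 = -58; a_8 = 98; a_9 = -19; a_{10} = -198.

-198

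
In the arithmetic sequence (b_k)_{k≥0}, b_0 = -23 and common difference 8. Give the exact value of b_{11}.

65

b_k = -23 + (k - 0)·8.
b_{11} = -23 + 11·8 = 65.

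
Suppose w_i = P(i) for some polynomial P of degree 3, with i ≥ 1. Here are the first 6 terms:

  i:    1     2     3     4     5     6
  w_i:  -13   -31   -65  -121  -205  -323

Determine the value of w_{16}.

1st diffs: -18, -34, -56, -84, -118.
2nd diffs: -16, -22, -28, -34.
3rd diffs: -6, -6, -6 (constant).
Newton forward-difference form: w_i = -13 + (-18)·C(i-1,1) + (-16)·C(i-1,2) + (-6)·C(i-1,3).
At i = 16: i-1 = 15, so w_{16} = -13 - 270 - 1680 - 2730 = -4693.

-4693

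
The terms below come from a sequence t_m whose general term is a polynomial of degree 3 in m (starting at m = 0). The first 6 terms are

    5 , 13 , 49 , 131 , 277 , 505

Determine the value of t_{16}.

13573

1st diffs: 8, 36, 82, 146, 228.
2nd diffs: 28, 46, 64, 82.
3rd diffs: 18, 18, 18 (constant).
So t_m = 3m^3 + 5m^2 + 5.
Evaluating at m = 16 gives t_{16} = 13573.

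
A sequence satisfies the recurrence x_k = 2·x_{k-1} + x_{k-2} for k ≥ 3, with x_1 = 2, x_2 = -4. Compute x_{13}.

-43958

x_3 = -6;  x_4 = -16;  x_5 = -38;  …;  x_{10} = -3124;  x_{11} = -7542;  x_{12} = -18208;  x_{13} = -43958.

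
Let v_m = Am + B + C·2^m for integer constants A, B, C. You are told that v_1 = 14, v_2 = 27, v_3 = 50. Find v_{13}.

Write the equations: A + B + 2C = 14; 2A + B + 4C = 27; 3A + B + 8C = 50.
Subtracting the first from the second: A + 2C = 13.
Subtracting the second from the third: A + 4C = 23.
Solving: C = 5, A = 3, then B = 1.
Therefore v_{13} = 39 + 1 + 5·8192 = 41000.

41000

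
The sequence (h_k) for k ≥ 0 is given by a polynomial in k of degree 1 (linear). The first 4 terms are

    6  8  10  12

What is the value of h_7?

1st diffs: 2, 2, 2 (constant).
So h_k = 2k + 6.
Evaluating at k = 7 gives h_7 = 20.

20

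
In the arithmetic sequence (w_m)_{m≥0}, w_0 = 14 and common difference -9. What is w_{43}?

w_m = 14 + (m - 0)·(-9).
w_{43} = 14 + 43·(-9) = -373.

-373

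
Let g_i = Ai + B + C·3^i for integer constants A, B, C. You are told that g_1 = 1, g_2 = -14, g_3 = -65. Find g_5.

Write the equations: A + B + 3C = 1; 2A + B + 9C = -14; 3A + B + 27C = -65.
Subtracting the first from the second: A + 6C = -15.
Subtracting the second from the third: A + 18C = -51.
Solving: C = -3, A = 3, then B = 7.
So g_i = 3·i + 7 + (-3)·3^i; at i=5 this is -707.

-707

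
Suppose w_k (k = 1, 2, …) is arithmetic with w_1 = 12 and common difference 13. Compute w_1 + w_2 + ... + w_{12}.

w_k = 12 + (k - 1)·13.
w_{12} = 155; S = 12·(12 + 155)/2 = 1002.

1002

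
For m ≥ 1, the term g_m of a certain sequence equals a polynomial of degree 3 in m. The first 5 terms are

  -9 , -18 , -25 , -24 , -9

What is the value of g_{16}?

2796

1st diffs: -9, -7, 1, 15.
2nd diffs: 2, 8, 14.
3rd diffs: 6, 6 (constant).
So g_m = m^3 - 5m^2 - m - 4.
Evaluating at m = 16 gives g_{16} = 2796.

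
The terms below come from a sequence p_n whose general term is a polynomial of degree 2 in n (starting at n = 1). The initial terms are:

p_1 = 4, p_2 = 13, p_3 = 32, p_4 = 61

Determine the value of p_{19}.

1696

1st diffs: 9, 19, 29.
2nd diffs: 10, 10 (constant).
So p_n = 5n^2 - 6n + 5.
Evaluating at n = 19 gives p_{19} = 1696.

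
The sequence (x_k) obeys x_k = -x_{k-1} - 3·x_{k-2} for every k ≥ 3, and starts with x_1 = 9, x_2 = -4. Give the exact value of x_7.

Iterate the recurrence:
x_3 = -23;  x_4 = 35;  x_5 = 34;  x_6 = -139;  x_7 = 37.

37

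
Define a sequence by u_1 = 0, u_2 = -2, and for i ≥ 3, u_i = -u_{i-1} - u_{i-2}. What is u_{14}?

-2

Compute successive terms:
u_3 = 2;  u_4 = 0;  u_5 = -2;  …;  u_{11} = -2;  u_{12} = 2;  u_{13} = 0;  u_{14} = -2.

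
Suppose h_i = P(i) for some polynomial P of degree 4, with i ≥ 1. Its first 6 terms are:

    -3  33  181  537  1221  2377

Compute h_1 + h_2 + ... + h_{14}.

188146

1st diffs: 36, 148, 356, 684, 1156.
2nd diffs: 112, 208, 328, 472.
3rd diffs: 96, 120, 144.
4th diffs: 24, 24 (constant).
So h_i = i^4 + 6i^3 - 5i^2 - 6i + 1.
Continuing: …, 4173, 6801, 10477, 15441, …, h_{14} = 53817.
Summing i = 1..14 (14 terms) gives 188146.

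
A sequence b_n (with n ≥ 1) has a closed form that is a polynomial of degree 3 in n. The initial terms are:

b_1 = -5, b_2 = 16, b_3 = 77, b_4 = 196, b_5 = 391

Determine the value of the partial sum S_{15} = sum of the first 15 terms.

44900

1st diffs: 21, 61, 119, 195.
2nd diffs: 40, 58, 76.
3rd diffs: 18, 18 (constant).
So b_n = 3n^3 + 2n^2 - 6n - 4.
Continuing: …, 680, 1081, 1612, 2291, …, b_{15} = 10481.
Summing n = 1..15 (15 terms) gives 44900.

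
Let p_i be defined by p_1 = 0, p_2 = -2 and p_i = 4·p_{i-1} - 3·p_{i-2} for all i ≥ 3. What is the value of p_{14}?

Iterate the recurrence:
p_3 = -8  p_4 = -26  p_5 = -80  …  p_{11} = -59048  p_{12} = -177146  p_{13} = -531440  p_{14} = -1594322.
(Characteristic roots are 3 and 1.)

-1594322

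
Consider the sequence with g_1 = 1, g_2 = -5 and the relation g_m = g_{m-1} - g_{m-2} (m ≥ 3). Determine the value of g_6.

Step forward from the initial values:
g_3 = -6;  g_4 = -1;  g_5 = 5;  g_6 = 6.

6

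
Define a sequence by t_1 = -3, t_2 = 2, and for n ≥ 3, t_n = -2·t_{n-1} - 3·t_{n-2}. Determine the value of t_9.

5

Iterate the recurrence:
t_3 = 5  t_4 = -16  t_5 = 17  t_6 = 14  t_7 = -79  t_8 = 116  t_9 = 5.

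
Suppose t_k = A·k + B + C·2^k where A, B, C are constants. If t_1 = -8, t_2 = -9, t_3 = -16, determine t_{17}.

Write the equations: A + B + 2C = -8; 2A + B + 4C = -9; 3A + B + 8C = -16.
Subtracting the first from the second: A + 2C = -1.
Subtracting the second from the third: A + 4C = -7.
Solving: C = -3, A = 5, then B = -7.
So t_k = 5·k + (-7) + (-3)·2^k; at k=17 this is -393138.

-393138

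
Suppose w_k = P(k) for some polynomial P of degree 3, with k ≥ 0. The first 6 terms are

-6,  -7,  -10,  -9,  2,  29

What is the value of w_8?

1st diffs: -1, -3, 1, 11, 27.
2nd diffs: -2, 4, 10, 16.
3rd diffs: 6, 6, 6 (constant).
Newton forward-difference form: w_k = -6 + (-1)·C(k,1) + (-2)·C(k,2) + 6·C(k,3).
At k = 8: k = 8, so w_8 = -6 - 8 - 56 + 336 = 266.

266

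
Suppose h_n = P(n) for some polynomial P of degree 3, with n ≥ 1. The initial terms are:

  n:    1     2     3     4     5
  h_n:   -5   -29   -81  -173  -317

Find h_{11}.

-2945

1st diffs: -24, -52, -92, -144.
2nd diffs: -28, -40, -52.
3rd diffs: -12, -12 (constant).
Newton forward-difference form: h_n = -5 + (-24)·C(n-1,1) + (-28)·C(n-1,2) + (-12)·C(n-1,3).
At n = 11: n-1 = 10, so h_{11} = -5 - 240 - 1260 - 1440 = -2945.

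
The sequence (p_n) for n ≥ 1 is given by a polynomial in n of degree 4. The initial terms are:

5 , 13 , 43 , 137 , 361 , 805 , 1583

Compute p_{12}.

16153

1st diffs: 8, 30, 94, 224, 444, 778.
2nd diffs: 22, 64, 130, 220, 334.
3rd diffs: 42, 66, 90, 114.
4th diffs: 24, 24, 24 (constant).
Newton forward-difference form: p_n = 5 + 8·C(n-1,1) + 22·C(n-1,2) + 42·C(n-1,3) + 24·C(n-1,4).
At n = 12: n-1 = 11, so p_{12} = 5 + 88 + 1210 + 6930 + 7920 = 16153.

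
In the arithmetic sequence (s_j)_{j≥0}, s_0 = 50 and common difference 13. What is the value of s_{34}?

492

s_j = 50 + (j - 0)·13.
s_{34} = 50 + 34·13 = 492.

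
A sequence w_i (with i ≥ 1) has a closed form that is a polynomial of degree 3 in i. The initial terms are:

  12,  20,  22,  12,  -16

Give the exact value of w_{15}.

-2606

1st diffs: 8, 2, -10, -28.
2nd diffs: -6, -12, -18.
3rd diffs: -6, -6 (constant).
So w_i = -i^3 + 3i^2 + 6i + 4.
Evaluating at i = 15 gives w_{15} = -2606.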